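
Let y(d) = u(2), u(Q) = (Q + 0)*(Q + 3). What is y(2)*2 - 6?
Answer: 14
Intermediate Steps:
u(Q) = Q*(3 + Q)
y(d) = 10 (y(d) = 2*(3 + 2) = 2*5 = 10)
y(2)*2 - 6 = 10*2 - 6 = 20 - 6 = 14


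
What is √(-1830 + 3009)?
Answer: 3*√131 ≈ 34.337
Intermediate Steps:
√(-1830 + 3009) = √1179 = 3*√131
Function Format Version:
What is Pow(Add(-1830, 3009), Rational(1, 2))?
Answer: Mul(3, Pow(131, Rational(1, 2))) ≈ 34.337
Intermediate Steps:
Pow(Add(-1830, 3009), Rational(1, 2)) = Pow(1179, Rational(1, 2)) = Mul(3, Pow(131, Rational(1, 2)))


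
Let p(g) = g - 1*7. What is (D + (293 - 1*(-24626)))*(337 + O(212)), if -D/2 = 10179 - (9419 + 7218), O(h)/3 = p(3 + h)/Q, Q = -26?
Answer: 11842355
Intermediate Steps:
p(g) = -7 + g (p(g) = g - 7 = -7 + g)
O(h) = 6/13 - 3*h/26 (O(h) = 3*((-7 + (3 + h))/(-26)) = 3*((-4 + h)*(-1/26)) = 3*(2/13 - h/26) = 6/13 - 3*h/26)
D = 12916 (D = -2*(10179 - (9419 + 7218)) = -2*(10179 - 1*16637) = -2*(10179 - 16637) = -2*(-6458) = 12916)
(D + (293 - 1*(-24626)))*(337 + O(212)) = (12916 + (293 - 1*(-24626)))*(337 + (6/13 - 3/26*212)) = (12916 + (293 + 24626))*(337 + (6/13 - 318/13)) = (12916 + 24919)*(337 - 24) = 37835*313 = 11842355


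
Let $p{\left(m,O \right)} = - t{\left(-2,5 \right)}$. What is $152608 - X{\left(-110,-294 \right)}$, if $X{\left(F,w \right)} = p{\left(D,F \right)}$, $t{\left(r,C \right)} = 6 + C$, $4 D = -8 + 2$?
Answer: $152619$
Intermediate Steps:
$D = - \frac{3}{2}$ ($D = \frac{-8 + 2}{4} = \frac{1}{4} \left(-6\right) = - \frac{3}{2} \approx -1.5$)
$p{\left(m,O \right)} = -11$ ($p{\left(m,O \right)} = - (6 + 5) = \left(-1\right) 11 = -11$)
$X{\left(F,w \right)} = -11$
$152608 - X{\left(-110,-294 \right)} = 152608 - -11 = 152608 + 11 = 152619$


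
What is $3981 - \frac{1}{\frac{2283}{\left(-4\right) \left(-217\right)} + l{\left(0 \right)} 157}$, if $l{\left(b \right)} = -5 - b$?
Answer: $\frac{2703486025}{679097} \approx 3981.0$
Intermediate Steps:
$3981 - \frac{1}{\frac{2283}{\left(-4\right) \left(-217\right)} + l{\left(0 \right)} 157} = 3981 - \frac{1}{\frac{2283}{\left(-4\right) \left(-217\right)} + \left(-5 - 0\right) 157} = 3981 - \frac{1}{\frac{2283}{868} + \left(-5 + 0\right) 157} = 3981 - \frac{1}{2283 \cdot \frac{1}{868} - 785} = 3981 - \frac{1}{\frac{2283}{868} - 785} = 3981 - \frac{1}{- \frac{679097}{868}} = 3981 - - \frac{868}{679097} = 3981 + \frac{868}{679097} = \frac{2703486025}{679097}$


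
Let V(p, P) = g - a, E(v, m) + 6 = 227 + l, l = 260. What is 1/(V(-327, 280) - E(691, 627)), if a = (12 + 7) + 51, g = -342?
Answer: -1/893 ≈ -0.0011198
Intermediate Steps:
a = 70 (a = 19 + 51 = 70)
E(v, m) = 481 (E(v, m) = -6 + (227 + 260) = -6 + 487 = 481)
V(p, P) = -412 (V(p, P) = -342 - 1*70 = -342 - 70 = -412)
1/(V(-327, 280) - E(691, 627)) = 1/(-412 - 1*481) = 1/(-412 - 481) = 1/(-893) = -1/893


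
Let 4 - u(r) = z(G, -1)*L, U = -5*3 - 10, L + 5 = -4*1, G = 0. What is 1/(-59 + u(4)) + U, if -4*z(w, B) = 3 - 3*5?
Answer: -701/28 ≈ -25.036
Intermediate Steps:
L = -9 (L = -5 - 4*1 = -5 - 4 = -9)
z(w, B) = 3 (z(w, B) = -(3 - 3*5)/4 = -(3 - 15)/4 = -¼*(-12) = 3)
U = -25 (U = -15 - 10 = -25)
u(r) = 31 (u(r) = 4 - 3*(-9) = 4 - 1*(-27) = 4 + 27 = 31)
1/(-59 + u(4)) + U = 1/(-59 + 31) - 25 = 1/(-28) - 25 = -1/28 - 25 = -701/28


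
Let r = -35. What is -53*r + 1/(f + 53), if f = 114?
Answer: 309786/167 ≈ 1855.0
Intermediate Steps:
-53*r + 1/(f + 53) = -53*(-35) + 1/(114 + 53) = 1855 + 1/167 = 309786/167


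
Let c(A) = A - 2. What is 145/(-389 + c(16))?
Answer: -29/75 ≈ -0.38667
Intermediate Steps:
c(A) = -2 + A
145/(-389 + c(16)) = 145/(-389 + (-2 + 16)) = 145/(-389 + 14) = 145/(-375) = -1/375*145 = -29/75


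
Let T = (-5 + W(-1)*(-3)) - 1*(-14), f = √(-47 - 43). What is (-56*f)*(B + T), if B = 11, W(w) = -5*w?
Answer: -840*I*√10 ≈ -2656.3*I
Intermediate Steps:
f = 3*I*√10 (f = √(-90) = 3*I*√10 ≈ 9.4868*I)
T = -6 (T = (-5 - 5*(-1)*(-3)) - 1*(-14) = (-5 + 5*(-3)) + 14 = (-5 - 15) + 14 = -20 + 14 = -6)
(-56*f)*(B + T) = (-168*I*√10)*(11 - 6) = -168*I*√10*5 = -840*I*√10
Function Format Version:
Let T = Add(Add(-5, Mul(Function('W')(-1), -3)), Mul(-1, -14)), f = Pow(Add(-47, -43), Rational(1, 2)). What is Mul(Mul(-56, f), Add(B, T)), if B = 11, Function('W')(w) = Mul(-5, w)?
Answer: Mul(-840, I, Pow(10, Rational(1, 2))) ≈ Mul(-2656.3, I)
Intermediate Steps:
f = Mul(3, I, Pow(10, Rational(1, 2))) (f = Pow(-90, Rational(1, 2)) = Mul(3, I, Pow(10, Rational(1, 2))) ≈ Mul(9.4868, I))
T = -6 (T = Add(Add(-5, Mul(Mul(-5, -1), -3)), Mul(-1, -14)) = Add(Add(-5, Mul(5, -3)), 14) = Add(Add(-5, -15), 14) = Add(-20, 14) = -6)
Mul(Mul(-56, f), Add(B, T)) = Mul(Mul(-56, Mul(3, I, Pow(10, Rational(1, 2)))), Add(11, -6)) = Mul(Mul(-168, I, Pow(10, Rational(1, 2))), 5) = Mul(-840, I, Pow(10, Rational(1, 2)))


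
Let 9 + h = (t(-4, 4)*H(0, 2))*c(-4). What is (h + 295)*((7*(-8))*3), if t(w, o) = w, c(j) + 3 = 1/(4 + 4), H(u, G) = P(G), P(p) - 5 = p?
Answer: -61572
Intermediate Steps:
P(p) = 5 + p
H(u, G) = 5 + G
c(j) = -23/8 (c(j) = -3 + 1/(4 + 4) = -3 + 1/8 = -3 + ⅛ = -23/8)
h = 143/2 (h = -9 - 4*(5 + 2)*(-23/8) = -9 - 4*7*(-23/8) = -9 - 28*(-23/8) = -9 + 161/2 = 143/2 ≈ 71.500)
(h + 295)*((7*(-8))*3) = (143/2 + 295)*((7*(-8))*3) = 733*(-56*3)/2 = (733/2)*(-168) = -61572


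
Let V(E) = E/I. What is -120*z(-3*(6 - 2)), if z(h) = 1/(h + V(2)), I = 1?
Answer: 12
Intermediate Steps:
V(E) = E (V(E) = E/1 = E*1 = E)
z(h) = 1/(2 + h) (z(h) = 1/(h + 2) = 1/(2 + h))
-120*z(-3*(6 - 2)) = -120/(2 - 3*(6 - 2)) = -120/(2 - 3*4) = -120/(2 - 12) = -120/(-10) = -120*(-1/10) = 12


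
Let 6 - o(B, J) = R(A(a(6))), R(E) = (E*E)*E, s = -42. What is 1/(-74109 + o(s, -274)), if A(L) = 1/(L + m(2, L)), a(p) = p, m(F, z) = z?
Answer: -1728/128049985 ≈ -1.3495e-5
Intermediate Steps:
A(L) = 1/(2*L) (A(L) = 1/(L + L) = 1/(2*L))
R(E) = E**3 (R(E) = E**2*E = E**3)
o(B, J) = 10367/1728 (o(B, J) = 6 - ((1/2)/6)**3 = 6 - ((1/2)*(1/6))**3 = 6 - (1/12)**3 = 6 - 1*1/1728 = 6 - 1/1728 = 10367/1728)
1/(-74109 + o(s, -274)) = 1/(-74109 + 10367/1728) = 1/(-128049985/1728) = -1728/128049985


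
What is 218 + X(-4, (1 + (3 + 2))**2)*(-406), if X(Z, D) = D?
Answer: -14398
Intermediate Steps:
218 + X(-4, (1 + (3 + 2))**2)*(-406) = 218 + (1 + (3 + 2))**2*(-406) = 218 + (1 + 5)**2*(-406) = 218 + 6**2*(-406) = 218 + 36*(-406) = 218 - 14616 = -14398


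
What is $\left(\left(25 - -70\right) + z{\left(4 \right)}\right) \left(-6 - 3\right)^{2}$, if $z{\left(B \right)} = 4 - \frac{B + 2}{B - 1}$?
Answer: $7857$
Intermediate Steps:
$z{\left(B \right)} = 4 - \frac{2 + B}{-1 + B}$
$\left(\left(25 - -70\right) + z{\left(4 \right)}\right) \left(-6 - 3\right)^{2} = \left(\left(25 - -70\right) + \frac{3 \left(-2 + 4\right)}{-1 + 4}\right) \left(-6 - 3\right)^{2} = \left(\left(25 + 70\right) + 3 \cdot \frac{1}{3} \cdot 2\right) \left(-6 - 3\right)^{2} = \left(95 + 3 \cdot \frac{1}{3} \cdot 2\right) \left(-9\right)^{2} = \left(95 + 2\right) 81 = 97 \cdot 81 = 7857$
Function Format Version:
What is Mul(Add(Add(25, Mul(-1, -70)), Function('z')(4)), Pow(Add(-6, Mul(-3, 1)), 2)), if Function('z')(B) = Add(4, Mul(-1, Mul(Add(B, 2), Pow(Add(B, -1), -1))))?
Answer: 7857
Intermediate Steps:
Function('z')(B) = Add(4, Mul(-1, Pow(Add(-1, B), -1), Add(2, B))) (Function('z')(B) = Add(4, Mul(-1, Mul(Add(2, B), Pow(Add(-1, B), -1)))) = Add(4, Mul(-1, Mul(Pow(Add(-1, B), -1), Add(2, B)))) = Add(4, Mul(-1, Pow(Add(-1, B), -1), Add(2, B))))
Mul(Add(Add(25, Mul(-1, -70)), Function('z')(4)), Pow(Add(-6, Mul(-3, 1)), 2)) = Mul(Add(Add(25, Mul(-1, -70)), Mul(3, Pow(Add(-1, 4), -1), Add(-2, 4))), Pow(Add(-6, Mul(-3, 1)), 2)) = Mul(Add(Add(25, 70), Mul(3, Pow(3, -1), 2)), Pow(Add(-6, -3), 2)) = Mul(Add(95, Mul(3, Rational(1, 3), 2)), Pow(-9, 2)) = Mul(Add(95, 2), 81) = Mul(97, 81) = 7857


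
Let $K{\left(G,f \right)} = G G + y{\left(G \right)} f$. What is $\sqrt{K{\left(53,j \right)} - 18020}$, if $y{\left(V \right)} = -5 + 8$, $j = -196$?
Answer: $i \sqrt{15799} \approx 125.69 i$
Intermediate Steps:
$y{\left(V \right)} = 3$
$K{\left(G,f \right)} = G^{2} + 3 f$ ($K{\left(G,f \right)} = G G + 3 f = G^{2} + 3 f$)
$\sqrt{K{\left(53,j \right)} - 18020} = \sqrt{\left(53^{2} + 3 \left(-196\right)\right) - 18020} = \sqrt{\left(2809 - 588\right) - 18020} = \sqrt{2221 - 18020} = \sqrt{-15799} = i \sqrt{15799}$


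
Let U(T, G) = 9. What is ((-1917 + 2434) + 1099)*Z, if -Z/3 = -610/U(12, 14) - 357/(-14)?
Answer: 614888/3 ≈ 2.0496e+5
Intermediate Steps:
Z = 761/6 (Z = -3*(-610/9 - 357/(-14)) = -3*(-610*⅑ - 357*(-1/14)) = -3*(-610/9 + 51/2) = -3*(-761/18) = 761/6 ≈ 126.83)
((-1917 + 2434) + 1099)*Z = ((-1917 + 2434) + 1099)*(761/6) = (517 + 1099)*(761/6) = 1616*(761/6) = 614888/3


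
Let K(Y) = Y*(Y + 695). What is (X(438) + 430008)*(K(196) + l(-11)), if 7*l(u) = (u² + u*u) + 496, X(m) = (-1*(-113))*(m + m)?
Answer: 647062617240/7 ≈ 9.2437e+10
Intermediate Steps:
X(m) = 226*m (X(m) = 113*(2*m) = 226*m)
K(Y) = Y*(695 + Y)
l(u) = 496/7 + 2*u²/7 (l(u) = ((u² + u*u) + 496)/7 = ((u² + u²) + 496)/7 = (2*u² + 496)/7 = (496 + 2*u²)/7 = 496/7 + 2*u²/7)
(X(438) + 430008)*(K(196) + l(-11)) = (226*438 + 430008)*(196*(695 + 196) + (496/7 + (2/7)*(-11)²)) = (98988 + 430008)*(196*891 + (496/7 + (2/7)*121)) = 528996*(174636 + (496/7 + 242/7)) = 528996*(174636 + 738/7) = 528996*(1223190/7) = 647062617240/7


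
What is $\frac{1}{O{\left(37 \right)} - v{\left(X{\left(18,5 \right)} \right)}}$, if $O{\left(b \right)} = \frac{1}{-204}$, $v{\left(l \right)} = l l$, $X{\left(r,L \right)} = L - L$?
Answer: $-204$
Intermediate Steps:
$X{\left(r,L \right)} = 0$
$v{\left(l \right)} = l^{2}$
$O{\left(b \right)} = - \frac{1}{204}$
$\frac{1}{O{\left(37 \right)} - v{\left(X{\left(18,5 \right)} \right)}} = \frac{1}{- \frac{1}{204} - 0^{2}} = \frac{1}{- \frac{1}{204} - 0} = \frac{1}{- \frac{1}{204} + 0} = \frac{1}{- \frac{1}{204}} = -204$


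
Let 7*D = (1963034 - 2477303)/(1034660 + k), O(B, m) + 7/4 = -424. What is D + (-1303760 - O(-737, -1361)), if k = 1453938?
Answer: -6486950162697/4977196 ≈ -1.3033e+6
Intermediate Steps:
O(B, m) = -1703/4 (O(B, m) = -7/4 - 424 = -1703/4)
D = -73467/2488598 (D = ((1963034 - 2477303)/(1034660 + 1453938))/7 = (-514269/2488598)/7 = (-514269*1/2488598)/7 = (1/7)*(-73467/355514) = -73467/2488598 ≈ -0.029521)
D + (-1303760 - O(-737, -1361)) = -73467/2488598 + (-1303760 - 1*(-1703/4)) = -73467/2488598 + (-1303760 + 1703/4) = -73467/2488598 - 5213337/4 = -6486950162697/4977196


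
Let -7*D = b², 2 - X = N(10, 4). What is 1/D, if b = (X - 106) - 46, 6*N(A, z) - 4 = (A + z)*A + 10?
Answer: -63/277729 ≈ -0.00022684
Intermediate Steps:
N(A, z) = 7/3 + A*(A + z)/6 (N(A, z) = ⅔ + ((A + z)*A + 10)/6 = ⅔ + (A*(A + z) + 10)/6 = ⅔ + (10 + A*(A + z))/6 = ⅔ + (5/3 + A*(A + z)/6) = 7/3 + A*(A + z)/6)
X = -71/3 (X = 2 - (7/3 + (⅙)*10² + (⅙)*10*4) = 2 - (7/3 + (⅙)*100 + 20/3) = 2 - (7/3 + 50/3 + 20/3) = 2 - 1*77/3 = 2 - 77/3 = -71/3 ≈ -23.667)
b = -527/3 (b = (-71/3 - 106) - 46 = -389/3 - 46 = -527/3 ≈ -175.67)
D = -277729/63 (D = -(-527/3)²/7 = -⅐*277729/9 = -277729/63 ≈ -4408.4)
1/D = 1/(-277729/63) = -63/277729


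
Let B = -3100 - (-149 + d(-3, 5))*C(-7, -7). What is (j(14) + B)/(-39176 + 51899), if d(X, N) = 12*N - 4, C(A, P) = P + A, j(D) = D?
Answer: -4388/12723 ≈ -0.34489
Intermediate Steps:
C(A, P) = A + P
d(X, N) = -4 + 12*N
B = -4402 (B = -3100 - (-149 + (-4 + 12*5))*(-7 - 7) = -3100 - (-149 + (-4 + 60))*(-14) = -3100 - (-149 + 56)*(-14) = -3100 - (-93)*(-14) = -3100 - 1*1302 = -3100 - 1302 = -4402)
(j(14) + B)/(-39176 + 51899) = (14 - 4402)/(-39176 + 51899) = -4388/12723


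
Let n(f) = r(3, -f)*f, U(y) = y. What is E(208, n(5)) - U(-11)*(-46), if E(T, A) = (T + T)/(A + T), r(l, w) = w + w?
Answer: -39766/79 ≈ -503.37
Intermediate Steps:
r(l, w) = 2*w
n(f) = -2*f² (n(f) = (2*(-f))*f = (-2*f)*f = -2*f²)
E(T, A) = 2*T/(A + T) (E(T, A) = (2*T)/(A + T) = 2*T/(A + T))
E(208, n(5)) - U(-11)*(-46) = 2*208/(-2*5² + 208) - (-11)*(-46) = 2*208/(-2*25 + 208) - 1*506 = 2*208/(-50 + 208) - 506 = 2*208/158 - 506 = 2*208*(1/158) - 506 = 208/79 - 506 = -39766/79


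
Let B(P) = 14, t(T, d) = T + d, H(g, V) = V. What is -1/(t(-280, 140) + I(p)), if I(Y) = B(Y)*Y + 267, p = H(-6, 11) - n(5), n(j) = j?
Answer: -1/211 ≈ -0.0047393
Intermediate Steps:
p = 6 (p = 11 - 1*5 = 11 - 5 = 6)
I(Y) = 267 + 14*Y (I(Y) = 14*Y + 267 = 267 + 14*Y)
-1/(t(-280, 140) + I(p)) = -1/((-280 + 140) + (267 + 14*6)) = -1/(-140 + (267 + 84)) = -1/(-140 + 351) = -1/211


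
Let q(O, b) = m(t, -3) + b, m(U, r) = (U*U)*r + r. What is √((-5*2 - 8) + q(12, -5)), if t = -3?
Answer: I*√53 ≈ 7.2801*I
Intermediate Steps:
m(U, r) = r + r*U² (m(U, r) = U²*r + r = r*U² + r = r + r*U²)
q(O, b) = -30 + b (q(O, b) = -3*(1 + (-3)²) + b = -3*(1 + 9) + b = -3*10 + b = -30 + b)
√((-5*2 - 8) + q(12, -5)) = √((-5*2 - 8) + (-30 - 5)) = √((-10 - 8) - 35) = √(-18 - 35) = √(-53) = I*√53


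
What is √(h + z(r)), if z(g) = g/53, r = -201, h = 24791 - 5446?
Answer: 2*√13582363/53 ≈ 139.07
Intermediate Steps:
h = 19345
z(g) = g/53 (z(g) = g*(1/53) = g/53)
√(h + z(r)) = √(19345 + (1/53)*(-201)) = √(19345 - 201/53) = √(1025084/53) = 2*√13582363/53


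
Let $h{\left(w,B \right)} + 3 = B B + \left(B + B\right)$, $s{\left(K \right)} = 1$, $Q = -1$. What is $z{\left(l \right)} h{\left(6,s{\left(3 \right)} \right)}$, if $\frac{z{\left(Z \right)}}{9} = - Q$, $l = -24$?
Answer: $0$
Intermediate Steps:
$h{\left(w,B \right)} = -3 + B^{2} + 2 B$ ($h{\left(w,B \right)} = -3 + \left(B B + \left(B + B\right)\right) = -3 + \left(B^{2} + 2 B\right) = -3 + B^{2} + 2 B$)
$z{\left(Z \right)} = 9$ ($z{\left(Z \right)} = 9 \left(\left(-1\right) \left(-1\right)\right) = 9 \cdot 1 = 9$)
$z{\left(l \right)} h{\left(6,s{\left(3 \right)} \right)} = 9 \left(-3 + 1^{2} + 2 \cdot 1\right) = 9 \left(-3 + 1 + 2\right) = 9 \cdot 0 = 0$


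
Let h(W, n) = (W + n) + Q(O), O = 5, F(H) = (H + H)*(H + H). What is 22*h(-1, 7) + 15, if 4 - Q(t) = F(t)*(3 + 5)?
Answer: -17365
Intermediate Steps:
F(H) = 4*H**2 (F(H) = (2*H)*(2*H) = 4*H**2)
Q(t) = 4 - 32*t**2 (Q(t) = 4 - 4*t**2*(3 + 5) = 4 - 4*t**2*8 = 4 - 32*t**2)
h(W, n) = -796 + W + n (h(W, n) = (W + n) + (4 - 32*5**2) = (W + n) + (4 - 32*25) = (W + n) + (4 - 800) = (W + n) - 796 = -796 + W + n)
22*h(-1, 7) + 15 = 22*(-796 - 1 + 7) + 15 = 22*(-790) + 15 = -17380 + 15 = -17365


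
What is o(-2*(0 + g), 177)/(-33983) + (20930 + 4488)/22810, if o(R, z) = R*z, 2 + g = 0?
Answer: 423815207/387576115 ≈ 1.0935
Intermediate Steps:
g = -2 (g = -2 + 0 = -2)
o(-2*(0 + g), 177)/(-33983) + (20930 + 4488)/22810 = (-2*(0 - 2)*177)/(-33983) + (20930 + 4488)/22810 = (-2*(-2)*177)*(-1/33983) + 25418*(1/22810) = (4*177)*(-1/33983) + 12709/11405 = 708*(-1/33983) + 12709/11405 = -708/33983 + 12709/11405 = 423815207/387576115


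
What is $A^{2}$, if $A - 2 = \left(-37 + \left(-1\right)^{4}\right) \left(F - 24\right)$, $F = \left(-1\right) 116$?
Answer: $25421764$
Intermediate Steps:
$F = -116$
$A = 5042$ ($A = 2 + \left(-37 + \left(-1\right)^{4}\right) \left(-116 - 24\right) = 2 + \left(-37 + 1\right) \left(-140\right) = 2 - -5040 = 2 + 5040 = 5042$)
$A^{2} = 5042^{2} = 25421764$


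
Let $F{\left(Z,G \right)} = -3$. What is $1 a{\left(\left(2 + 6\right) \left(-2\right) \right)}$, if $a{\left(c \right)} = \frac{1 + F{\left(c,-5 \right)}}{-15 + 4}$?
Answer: $\frac{2}{11} \approx 0.18182$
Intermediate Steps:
$a{\left(c \right)} = \frac{2}{11}$ ($a{\left(c \right)} = \frac{1 - 3}{-15 + 4} = - \frac{2}{-11} = \left(-2\right) \left(- \frac{1}{11}\right) = \frac{2}{11}$)
$1 a{\left(\left(2 + 6\right) \left(-2\right) \right)} = 1 \cdot \frac{2}{11} = \frac{2}{11}$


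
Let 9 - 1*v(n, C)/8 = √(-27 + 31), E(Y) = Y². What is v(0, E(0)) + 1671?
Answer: 1727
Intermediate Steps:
v(n, C) = 56 (v(n, C) = 72 - 8*√(-27 + 31) = 72 - 8*√4 = 72 - 8*2 = 72 - 16 = 56)
v(0, E(0)) + 1671 = 56 + 1671 = 1727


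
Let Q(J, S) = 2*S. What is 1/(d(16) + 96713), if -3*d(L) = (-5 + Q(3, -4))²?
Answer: 3/289970 ≈ 1.0346e-5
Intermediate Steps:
d(L) = -169/3 (d(L) = -(-5 + 2*(-4))²/3 = -(-5 - 8)²/3 = -⅓*(-13)² = -⅓*169 = -169/3)
1/(d(16) + 96713) = 1/(-169/3 + 96713) = 1/(289970/3) = 3/289970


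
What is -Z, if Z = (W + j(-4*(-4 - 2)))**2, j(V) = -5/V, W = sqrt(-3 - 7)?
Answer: 5735/576 + 5*I*sqrt(10)/12 ≈ 9.9566 + 1.3176*I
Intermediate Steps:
W = I*sqrt(10) (W = sqrt(-10) = I*sqrt(10) ≈ 3.1623*I)
Z = (-5/24 + I*sqrt(10))**2 (Z = (I*sqrt(10) - 5*(-1/(4*(-4 - 2))))**2 = (I*sqrt(10) - 5/((-4*(-6))))**2 = (I*sqrt(10) - 5/24)**2 = (-5/24 + I*sqrt(10))**2 ≈ -9.9566 - 1.3176*I)
-Z = -(-5 + 24*I*sqrt(10))**2/576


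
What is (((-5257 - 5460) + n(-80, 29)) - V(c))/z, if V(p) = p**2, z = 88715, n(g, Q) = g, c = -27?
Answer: -11526/88715 ≈ -0.12992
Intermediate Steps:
(((-5257 - 5460) + n(-80, 29)) - V(c))/z = (((-5257 - 5460) - 80) - 1*(-27)**2)/88715 = ((-10717 - 80) - 1*729)*(1/88715) = (-10797 - 729)*(1/88715) = -11526*1/88715 = -11526/88715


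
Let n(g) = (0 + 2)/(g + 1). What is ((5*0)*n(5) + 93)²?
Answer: 8649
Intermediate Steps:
n(g) = 2/(1 + g)
((5*0)*n(5) + 93)² = ((5*0)*(2/(1 + 5)) + 93)² = (0*(2/6) + 93)² = (0*(2*(⅙)) + 93)² = (0*(⅓) + 93)² = (0 + 93)² = 93² = 8649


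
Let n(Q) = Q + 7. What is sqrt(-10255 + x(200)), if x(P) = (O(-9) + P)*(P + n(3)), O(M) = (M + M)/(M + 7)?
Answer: 31*sqrt(35) ≈ 183.40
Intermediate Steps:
O(M) = 2*M/(7 + M) (O(M) = (2*M)/(7 + M) = 2*M/(7 + M))
n(Q) = 7 + Q
x(P) = (9 + P)*(10 + P) (x(P) = (2*(-9)/(7 - 9) + P)*(P + (7 + 3)) = (2*(-9)/(-2) + P)*(P + 10) = (2*(-9)*(-1/2) + P)*(10 + P) = (9 + P)*(10 + P))
sqrt(-10255 + x(200)) = sqrt(-10255 + (90 + 200**2 + 19*200)) = sqrt(-10255 + (90 + 40000 + 3800)) = sqrt(-10255 + 43890) = sqrt(33635) = 31*sqrt(35)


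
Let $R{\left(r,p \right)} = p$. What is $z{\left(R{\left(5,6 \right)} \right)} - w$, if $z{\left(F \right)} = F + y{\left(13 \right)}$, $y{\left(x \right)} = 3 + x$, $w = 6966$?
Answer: $-6944$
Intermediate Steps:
$z{\left(F \right)} = 16 + F$ ($z{\left(F \right)} = F + \left(3 + 13\right) = F + 16 = 16 + F$)
$z{\left(R{\left(5,6 \right)} \right)} - w = \left(16 + 6\right) - 6966 = 22 - 6966 = -6944$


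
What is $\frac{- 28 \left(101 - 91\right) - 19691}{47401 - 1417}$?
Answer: $- \frac{6657}{15328} \approx -0.4343$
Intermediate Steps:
$\frac{- 28 \left(101 - 91\right) - 19691}{47401 - 1417} = \frac{- 28 \left(101 - 91\right) - 19691}{45984} = \left(- 28 \left(101 - 91\right) - 19691\right) \frac{1}{45984} = \left(\left(-28\right) 10 - 19691\right) \frac{1}{45984} = \left(-280 - 19691\right) \frac{1}{45984} = \left(-19971\right) \frac{1}{45984} = - \frac{6657}{15328}$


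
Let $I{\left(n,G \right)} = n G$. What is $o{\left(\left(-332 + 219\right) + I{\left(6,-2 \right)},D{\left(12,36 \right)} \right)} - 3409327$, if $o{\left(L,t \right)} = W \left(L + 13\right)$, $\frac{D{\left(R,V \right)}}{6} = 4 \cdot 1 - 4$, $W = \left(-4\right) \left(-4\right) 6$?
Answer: $-3420079$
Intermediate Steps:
$I{\left(n,G \right)} = G n$
$W = 96$ ($W = 16 \cdot 6 = 96$)
$D{\left(R,V \right)} = 0$ ($D{\left(R,V \right)} = 6 \left(4 \cdot 1 - 4\right) = 6 \left(4 - 4\right) = 6 \cdot 0 = 0$)
$o{\left(L,t \right)} = 1248 + 96 L$ ($o{\left(L,t \right)} = 96 \left(L + 13\right) = 96 \left(13 + L\right) = 1248 + 96 L$)
$o{\left(\left(-332 + 219\right) + I{\left(6,-2 \right)},D{\left(12,36 \right)} \right)} - 3409327 = \left(1248 + 96 \left(\left(-332 + 219\right) - 12\right)\right) - 3409327 = \left(1248 + 96 \left(-113 - 12\right)\right) - 3409327 = \left(1248 + 96 \left(-125\right)\right) - 3409327 = \left(1248 - 12000\right) - 3409327 = -10752 - 3409327 = -3420079$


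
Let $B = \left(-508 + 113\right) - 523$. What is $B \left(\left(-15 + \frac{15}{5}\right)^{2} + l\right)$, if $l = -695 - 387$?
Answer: $861084$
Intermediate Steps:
$B = -918$ ($B = -395 - 523 = -918$)
$l = -1082$
$B \left(\left(-15 + \frac{15}{5}\right)^{2} + l\right) = - 918 \left(\left(-15 + \frac{15}{5}\right)^{2} - 1082\right) = - 918 \left(\left(-15 + 15 \cdot \frac{1}{5}\right)^{2} - 1082\right) = - 918 \left(\left(-15 + 3\right)^{2} - 1082\right) = - 918 \left(\left(-12\right)^{2} - 1082\right) = - 918 \left(144 - 1082\right) = \left(-918\right) \left(-938\right) = 861084$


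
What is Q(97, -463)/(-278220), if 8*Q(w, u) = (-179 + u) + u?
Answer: 221/445152 ≈ 0.00049646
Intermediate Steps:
Q(w, u) = -179/8 + u/4 (Q(w, u) = ((-179 + u) + u)/8 = (-179 + 2*u)/8 = -179/8 + u/4)
Q(97, -463)/(-278220) = (-179/8 + (¼)*(-463))/(-278220) = (-179/8 - 463/4)*(-1/278220) = -1105/8*(-1/278220) = 221/445152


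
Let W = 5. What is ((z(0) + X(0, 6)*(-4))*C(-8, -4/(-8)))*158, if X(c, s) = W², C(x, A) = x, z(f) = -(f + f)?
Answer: 126400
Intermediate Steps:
z(f) = -2*f
X(c, s) = 25 (X(c, s) = 5² = 25)
((z(0) + X(0, 6)*(-4))*C(-8, -4/(-8)))*158 = ((-2*0 + 25*(-4))*(-8))*158 = ((0 - 100)*(-8))*158 = -100*(-8)*158 = 800*158 = 126400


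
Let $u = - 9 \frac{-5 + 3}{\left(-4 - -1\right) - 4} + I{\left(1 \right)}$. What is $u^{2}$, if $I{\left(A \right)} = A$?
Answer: $\frac{121}{49} \approx 2.4694$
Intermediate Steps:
$u = - \frac{11}{7}$ ($u = - 9 \frac{-5 + 3}{\left(-4 - -1\right) - 4} + 1 = - 9 \left(- \frac{2}{\left(-4 + 1\right) - 4}\right) + 1 = - 9 \left(- \frac{2}{-3 - 4}\right) + 1 = - 9 \left(- \frac{2}{-7}\right) + 1 = - 9 \left(\left(-2\right) \left(- \frac{1}{7}\right)\right) + 1 = \left(-9\right) \frac{2}{7} + 1 = - \frac{18}{7} + 1 = - \frac{11}{7} \approx -1.5714$)
$u^{2} = \left(- \frac{11}{7}\right)^{2} = \frac{121}{49}$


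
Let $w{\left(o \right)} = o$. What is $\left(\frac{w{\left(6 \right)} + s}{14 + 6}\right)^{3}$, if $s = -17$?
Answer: $- \frac{1331}{8000} \approx -0.16637$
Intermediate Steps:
$\left(\frac{w{\left(6 \right)} + s}{14 + 6}\right)^{3} = \left(\frac{6 - 17}{14 + 6}\right)^{3} = \left(- \frac{11}{20}\right)^{3} = - \frac{1331}{8000}$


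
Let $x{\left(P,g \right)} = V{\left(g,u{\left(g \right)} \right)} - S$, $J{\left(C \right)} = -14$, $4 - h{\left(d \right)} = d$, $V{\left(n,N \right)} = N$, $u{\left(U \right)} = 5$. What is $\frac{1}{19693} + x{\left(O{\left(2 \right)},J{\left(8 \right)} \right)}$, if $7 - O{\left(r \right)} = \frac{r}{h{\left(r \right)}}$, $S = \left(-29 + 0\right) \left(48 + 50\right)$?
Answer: $\frac{56065972}{19693} \approx 2847.0$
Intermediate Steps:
$h{\left(d \right)} = 4 - d$
$S = -2842$ ($S = \left(-29\right) 98 = -2842$)
$O{\left(r \right)} = 7 - \frac{r}{4 - r}$
$x{\left(P,g \right)} = 2847$ ($x{\left(P,g \right)} = 5 - -2842 = 5 + 2842 = 2847$)
$\frac{1}{19693} + x{\left(O{\left(2 \right)},J{\left(8 \right)} \right)} = \frac{1}{19693} + 2847 = \frac{56065972}{19693}$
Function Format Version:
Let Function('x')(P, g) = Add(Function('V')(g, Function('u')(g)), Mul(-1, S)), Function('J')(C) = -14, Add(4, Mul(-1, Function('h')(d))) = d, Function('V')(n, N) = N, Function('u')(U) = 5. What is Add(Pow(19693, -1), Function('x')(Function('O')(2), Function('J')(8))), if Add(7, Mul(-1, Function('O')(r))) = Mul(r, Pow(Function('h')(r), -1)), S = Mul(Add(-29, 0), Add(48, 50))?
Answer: Rational(56065972, 19693) ≈ 2847.0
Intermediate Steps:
Function('h')(d) = Add(4, Mul(-1, d))
S = -2842 (S = Mul(-29, 98) = -2842)
Function('O')(r) = Add(7, Mul(-1, r, Pow(Add(4, Mul(-1, r)), -1))) (Function('O')(r) = Add(7, Mul(-1, Mul(r, Pow(Add(4, Mul(-1, r)), -1)))) = Add(7, Mul(-1, r, Pow(Add(4, Mul(-1, r)), -1))))
Function('x')(P, g) = 2847 (Function('x')(P, g) = Add(5, Mul(-1, -2842)) = Add(5, 2842) = 2847)
Add(Pow(19693, -1), Function('x')(Function('O')(2), Function('J')(8))) = Add(Pow(19693, -1), 2847) = Add(Rational(1, 19693), 2847) = Rational(56065972, 19693)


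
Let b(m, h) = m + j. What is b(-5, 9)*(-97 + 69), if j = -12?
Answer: 476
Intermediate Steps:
b(m, h) = -12 + m (b(m, h) = m - 12 = -12 + m)
b(-5, 9)*(-97 + 69) = (-12 - 5)*(-97 + 69) = -17*(-28) = 476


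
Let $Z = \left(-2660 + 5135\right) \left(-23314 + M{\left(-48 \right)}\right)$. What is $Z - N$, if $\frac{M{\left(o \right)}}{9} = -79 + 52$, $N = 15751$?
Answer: $-58319326$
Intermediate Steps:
$M{\left(o \right)} = -243$ ($M{\left(o \right)} = 9 \left(-79 + 52\right) = 9 \left(-27\right) = -243$)
$Z = -58303575$ ($Z = \left(-2660 + 5135\right) \left(-23314 - 243\right) = 2475 \left(-23557\right) = -58303575$)
$Z - N = -58303575 - 15751 = -58319326$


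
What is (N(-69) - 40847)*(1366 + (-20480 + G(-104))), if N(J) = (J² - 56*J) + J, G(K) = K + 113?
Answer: 616919555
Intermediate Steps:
G(K) = 113 + K
N(J) = J² - 55*J
(N(-69) - 40847)*(1366 + (-20480 + G(-104))) = (-69*(-55 - 69) - 40847)*(1366 + (-20480 + (113 - 104))) = (-69*(-124) - 40847)*(1366 + (-20480 + 9)) = (8556 - 40847)*(1366 - 20471) = -32291*(-19105) = 616919555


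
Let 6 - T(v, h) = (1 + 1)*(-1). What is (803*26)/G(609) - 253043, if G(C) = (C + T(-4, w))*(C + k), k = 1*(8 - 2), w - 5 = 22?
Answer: -96018410687/379455 ≈ -2.5304e+5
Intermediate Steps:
w = 27 (w = 5 + 22 = 27)
T(v, h) = 8 (T(v, h) = 6 - (1 + 1)*(-1) = 6 - 2*(-1) = 6 - 1*(-2) = 6 + 2 = 8)
k = 6 (k = 1*6 = 6)
G(C) = (6 + C)*(8 + C) (G(C) = (C + 8)*(C + 6) = (8 + C)*(6 + C) = (6 + C)*(8 + C))
(803*26)/G(609) - 253043 = (803*26)/(48 + 609² + 14*609) - 253043 = 20878/(48 + 370881 + 8526) - 253043 = 20878/379455 - 253043 = -96018410687/379455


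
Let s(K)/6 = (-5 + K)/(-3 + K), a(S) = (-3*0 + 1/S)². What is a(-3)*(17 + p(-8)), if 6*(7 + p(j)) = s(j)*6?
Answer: 188/99 ≈ 1.8990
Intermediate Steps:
a(S) = S⁻² (a(S) = (0 + 1/S)² = (1/S)² = S⁻²)
s(K) = 6*(-5 + K)/(-3 + K) (s(K) = 6*((-5 + K)/(-3 + K)) = 6*(-5 + K)/(-3 + K))
p(j) = -7 + 6*(-5 + j)/(-3 + j) (p(j) = -7 + ((6*(-5 + j)/(-3 + j))*6)/6 = -7 + (36*(-5 + j)/(-3 + j))/6 = -7 + 6*(-5 + j)/(-3 + j))
a(-3)*(17 + p(-8)) = (17 + (-9 - 1*(-8))/(-3 - 8))/(-3)² = (17 + (-9 + 8)/(-11))/9 = (17 - 1/11*(-1))/9 = (17 + 1/11)/9 = (⅑)*(188/11) = 188/99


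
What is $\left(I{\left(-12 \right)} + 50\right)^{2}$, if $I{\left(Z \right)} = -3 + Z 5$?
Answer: $169$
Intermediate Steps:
$I{\left(Z \right)} = -3 + 5 Z$
$\left(I{\left(-12 \right)} + 50\right)^{2} = \left(\left(-3 + 5 \left(-12\right)\right) + 50\right)^{2} = \left(\left(-3 - 60\right) + 50\right)^{2} = \left(-63 + 50\right)^{2} = \left(-13\right)^{2} = 169$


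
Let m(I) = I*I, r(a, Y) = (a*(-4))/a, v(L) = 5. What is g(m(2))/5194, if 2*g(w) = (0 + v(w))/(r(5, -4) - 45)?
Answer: -5/509012 ≈ -9.8230e-6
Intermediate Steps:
r(a, Y) = -4 (r(a, Y) = (-4*a)/a = -4)
m(I) = I²
g(w) = -5/98 (g(w) = ((0 + 5)/(-4 - 45))/2 = (5/(-49))/2 = (5*(-1/49))/2 = (½)*(-5/49) = -5/98)
g(m(2))/5194 = -5/98/5194 = -5/98*1/5194 = -5/509012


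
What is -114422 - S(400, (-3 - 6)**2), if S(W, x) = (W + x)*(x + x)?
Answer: -192344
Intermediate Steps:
S(W, x) = 2*x*(W + x) (S(W, x) = (W + x)*(2*x) = 2*x*(W + x))
-114422 - S(400, (-3 - 6)**2) = -114422 - 2*(-3 - 6)**2*(400 + (-3 - 6)**2) = -114422 - 2*(-9)**2*(400 + (-9)**2) = -114422 - 2*81*(400 + 81) = -114422 - 2*81*481 = -114422 - 1*77922 = -114422 - 77922 = -192344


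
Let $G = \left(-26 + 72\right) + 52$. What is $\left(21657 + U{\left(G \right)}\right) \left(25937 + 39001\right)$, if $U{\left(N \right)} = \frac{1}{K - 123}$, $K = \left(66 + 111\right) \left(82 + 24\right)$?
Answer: $\frac{8737728780304}{6213} \approx 1.4064 \cdot 10^{9}$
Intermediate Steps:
$G = 98$ ($G = 46 + 52 = 98$)
$K = 18762$ ($K = 177 \cdot 106 = 18762$)
$U{\left(N \right)} = \frac{1}{18639}$ ($U{\left(N \right)} = \frac{1}{18762 - 123} = \frac{1}{18639}$)
$\left(21657 + U{\left(G \right)}\right) \left(25937 + 39001\right) = \left(21657 + \frac{1}{18639}\right) \left(25937 + 39001\right) = \frac{403664824}{18639} \cdot 64938 = \frac{8737728780304}{6213}$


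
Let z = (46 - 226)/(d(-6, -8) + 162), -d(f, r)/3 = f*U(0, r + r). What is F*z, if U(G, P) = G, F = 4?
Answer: -40/9 ≈ -4.4444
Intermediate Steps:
d(f, r) = 0 (d(f, r) = -3*f*0 = -3*0 = 0)
z = -10/9 (z = (46 - 226)/(0 + 162) = -180/162 = -180*1/162 = -10/9 ≈ -1.1111)
F*z = 4*(-10/9) = -40/9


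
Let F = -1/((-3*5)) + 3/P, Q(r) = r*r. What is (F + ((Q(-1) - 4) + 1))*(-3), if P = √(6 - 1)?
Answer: 29/5 - 9*√5/5 ≈ 1.7751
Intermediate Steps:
Q(r) = r²
P = √5 ≈ 2.2361
F = 1/15 + 3*√5/5 (F = -1/((-3*5)) + 3/(√5) = -1/(-15) + 3*(√5/5) = -1*(-1/15) + 3*√5/5 = 1/15 + 3*√5/5 ≈ 1.4083)
(F + ((Q(-1) - 4) + 1))*(-3) = ((1/15 + 3*√5/5) + (((-1)² - 4) + 1))*(-3) = ((1/15 + 3*√5/5) + ((1 - 4) + 1))*(-3) = ((1/15 + 3*√5/5) + (-3 + 1))*(-3) = ((1/15 + 3*√5/5) - 2)*(-3) = (-29/15 + 3*√5/5)*(-3) = 29/5 - 9*√5/5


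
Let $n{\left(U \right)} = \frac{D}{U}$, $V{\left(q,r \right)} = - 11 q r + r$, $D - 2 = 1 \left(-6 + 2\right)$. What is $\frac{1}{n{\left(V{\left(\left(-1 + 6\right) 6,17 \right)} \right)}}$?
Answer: $\frac{5593}{2} \approx 2796.5$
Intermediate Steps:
$D = -2$ ($D = 2 + 1 \left(-6 + 2\right) = 2 + 1 \left(-4\right) = 2 - 4 = -2$)
$V{\left(q,r \right)} = r - 11 q r$ ($V{\left(q,r \right)} = - 11 q r + r = r - 11 q r$)
$n{\left(U \right)} = - \frac{2}{U}$
$\frac{1}{n{\left(V{\left(\left(-1 + 6\right) 6,17 \right)} \right)}} = \frac{1}{\left(-2\right) \frac{1}{17 \left(1 - 11 \left(-1 + 6\right) 6\right)}} = \frac{1}{\left(-2\right) \frac{1}{17 \left(1 - 11 \cdot 5 \cdot 6\right)}} = \frac{1}{\left(-2\right) \frac{1}{17 \left(1 - 330\right)}} = \frac{1}{\left(-2\right) \frac{1}{17 \left(-329\right)}} = \frac{1}{\left(-2\right) \frac{1}{-5593}} = \frac{1}{\left(-2\right) \left(- \frac{1}{5593}\right)} = \frac{1}{\frac{2}{5593}} = \frac{5593}{2}$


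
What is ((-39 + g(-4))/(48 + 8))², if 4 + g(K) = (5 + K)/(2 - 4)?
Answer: 7569/12544 ≈ 0.60340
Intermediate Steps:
g(K) = -13/2 - K/2 (g(K) = -4 + (5 + K)/(2 - 4) = -4 + (5 + K)/(-2) = -4 + (5 + K)*(-½) = -4 + (-5/2 - K/2) = -13/2 - K/2)
((-39 + g(-4))/(48 + 8))² = ((-39 + (-13/2 - ½*(-4)))/(48 + 8))² = ((-39 + (-13/2 + 2))/56)² = ((-39 - 9/2)*(1/56))² = (-87/2*1/56)² = (-87/112)² = 7569/12544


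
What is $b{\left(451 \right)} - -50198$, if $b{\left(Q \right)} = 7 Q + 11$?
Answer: $53366$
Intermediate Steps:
$b{\left(Q \right)} = 11 + 7 Q$
$b{\left(451 \right)} - -50198 = \left(11 + 7 \cdot 451\right) - -50198 = \left(11 + 3157\right) + 50198 = 3168 + 50198 = 53366$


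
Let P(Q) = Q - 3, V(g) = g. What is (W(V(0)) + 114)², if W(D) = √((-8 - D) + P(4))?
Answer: (114 + I*√7)² ≈ 12989.0 + 603.23*I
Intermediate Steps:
P(Q) = -3 + Q
W(D) = √(-7 - D) (W(D) = √((-8 - D) + (-3 + 4)) = √((-8 - D) + 1) = √(-7 - D))
(W(V(0)) + 114)² = (√(-7 - 1*0) + 114)² = (√(-7 + 0) + 114)² = (√(-7) + 114)² = (I*√7 + 114)² = (114 + I*√7)²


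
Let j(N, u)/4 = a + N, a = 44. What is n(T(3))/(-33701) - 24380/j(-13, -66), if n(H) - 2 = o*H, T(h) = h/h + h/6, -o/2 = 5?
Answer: -205407192/1044731 ≈ -196.61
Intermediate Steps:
o = -10 (o = -2*5 = -10)
T(h) = 1 + h/6 (T(h) = 1 + h*(⅙) = 1 + h/6)
j(N, u) = 176 + 4*N (j(N, u) = 4*(44 + N) = 176 + 4*N)
n(H) = 2 - 10*H
n(T(3))/(-33701) - 24380/j(-13, -66) = (2 - 10*(1 + (⅙)*3))/(-33701) - 24380/(176 + 4*(-13)) = (2 - 10*(1 + ½))*(-1/33701) - 24380/(176 - 52) = (2 - 10*3/2)*(-1/33701) - 24380/124 = (2 - 15)*(-1/33701) - 24380*1/124 = -13*(-1/33701) - 6095/31 = 13/33701 - 6095/31 = -205407192/1044731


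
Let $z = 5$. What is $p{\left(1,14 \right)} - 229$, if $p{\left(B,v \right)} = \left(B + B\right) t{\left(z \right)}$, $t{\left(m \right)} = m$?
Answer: $-219$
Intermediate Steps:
$p{\left(B,v \right)} = 10 B$ ($p{\left(B,v \right)} = \left(B + B\right) 5 = 2 B 5 = 10 B$)
$p{\left(1,14 \right)} - 229 = 10 \cdot 1 - 229 = 10 - 229 = -219$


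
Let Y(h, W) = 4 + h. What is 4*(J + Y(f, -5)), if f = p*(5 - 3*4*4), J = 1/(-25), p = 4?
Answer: -16804/25 ≈ -672.16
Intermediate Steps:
J = -1/25 ≈ -0.040000
f = -172 (f = 4*(5 - 3*4*4) = 4*(5 - 12*4) = 4*(5 - 48) = 4*(-43) = -172)
4*(J + Y(f, -5)) = 4*(-1/25 + (4 - 172)) = 4*(-1/25 - 168) = 4*(-4201/25) = -16804/25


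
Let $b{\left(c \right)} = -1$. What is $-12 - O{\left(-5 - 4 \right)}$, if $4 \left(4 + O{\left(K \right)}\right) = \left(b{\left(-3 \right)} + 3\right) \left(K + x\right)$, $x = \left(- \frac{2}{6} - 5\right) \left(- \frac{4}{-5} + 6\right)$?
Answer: $\frac{439}{30} \approx 14.633$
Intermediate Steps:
$x = - \frac{544}{15}$ ($x = \left(\left(-2\right) \frac{1}{6} - 5\right) \left(\left(-4\right) \left(- \frac{1}{5}\right) + 6\right) = \left(- \frac{1}{3} - 5\right) \left(\frac{4}{5} + 6\right) = \left(- \frac{16}{3}\right) \frac{34}{5} = - \frac{544}{15} \approx -36.267$)
$O{\left(K \right)} = - \frac{332}{15} + \frac{K}{2}$ ($O{\left(K \right)} = -4 + \frac{\left(-1 + 3\right) \left(K - \frac{544}{15}\right)}{4} = -4 + \frac{2 \left(- \frac{544}{15} + K\right)}{4} = -4 + \frac{- \frac{1088}{15} + 2 K}{4} = -4 + \left(- \frac{272}{15} + \frac{K}{2}\right) = - \frac{332}{15} + \frac{K}{2}$)
$-12 - O{\left(-5 - 4 \right)} = -12 - \left(- \frac{332}{15} + \frac{-5 - 4}{2}\right) = -12 - \left(- \frac{332}{15} + \frac{1}{2} \left(-9\right)\right) = -12 - \left(- \frac{332}{15} - \frac{9}{2}\right) = -12 - - \frac{799}{30} = -12 + \frac{799}{30} = \frac{439}{30}$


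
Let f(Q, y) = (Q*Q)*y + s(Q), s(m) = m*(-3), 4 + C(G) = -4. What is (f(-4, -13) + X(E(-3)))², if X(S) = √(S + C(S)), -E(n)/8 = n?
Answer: 36864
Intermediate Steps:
C(G) = -8 (C(G) = -4 - 4 = -8)
s(m) = -3*m
E(n) = -8*n
f(Q, y) = -3*Q + y*Q² (f(Q, y) = (Q*Q)*y - 3*Q = Q²*y - 3*Q = y*Q² - 3*Q = -3*Q + y*Q²)
X(S) = √(-8 + S) (X(S) = √(S - 8) = √(-8 + S))
(f(-4, -13) + X(E(-3)))² = (-4*(-3 - 4*(-13)) + √(-8 - 8*(-3)))² = (-4*(-3 + 52) + √(-8 + 24))² = (-4*49 + √16)² = (-196 + 4)² = (-192)² = 36864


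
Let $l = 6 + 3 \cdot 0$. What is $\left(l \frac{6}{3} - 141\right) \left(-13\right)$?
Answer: $1677$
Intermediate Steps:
$l = 6$ ($l = 6 + 0 = 6$)
$\left(l \frac{6}{3} - 141\right) \left(-13\right) = \left(6 \cdot \frac{6}{3} - 141\right) \left(-13\right) = \left(6 \cdot 6 \cdot \frac{1}{3} - 141\right) \left(-13\right) = \left(6 \cdot 2 - 141\right) \left(-13\right) = \left(12 - 141\right) \left(-13\right) = \left(-129\right) \left(-13\right) = 1677$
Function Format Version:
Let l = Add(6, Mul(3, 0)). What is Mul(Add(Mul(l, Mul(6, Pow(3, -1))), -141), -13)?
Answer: 1677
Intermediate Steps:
l = 6 (l = Add(6, 0) = 6)
Mul(Add(Mul(l, Mul(6, Pow(3, -1))), -141), -13) = Mul(Add(Mul(6, Mul(6, Pow(3, -1))), -141), -13) = Mul(Add(Mul(6, Mul(6, Rational(1, 3))), -141), -13) = Mul(Add(Mul(6, 2), -141), -13) = Mul(Add(12, -141), -13) = Mul(-129, -13) = 1677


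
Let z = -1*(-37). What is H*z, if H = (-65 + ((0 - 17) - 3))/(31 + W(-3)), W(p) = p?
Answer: -3145/28 ≈ -112.32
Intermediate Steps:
z = 37
H = -85/28 (H = (-65 + ((0 - 17) - 3))/(31 - 3) = (-65 + (-17 - 3))/28 = (-65 - 20)*(1/28) = -85*1/28 = -85/28 ≈ -3.0357)
H*z = -85/28*37 = -3145/28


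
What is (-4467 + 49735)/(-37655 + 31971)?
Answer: -11317/1421 ≈ -7.9641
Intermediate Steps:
(-4467 + 49735)/(-37655 + 31971) = 45268/(-5684) = 45268*(-1/5684) = -11317/1421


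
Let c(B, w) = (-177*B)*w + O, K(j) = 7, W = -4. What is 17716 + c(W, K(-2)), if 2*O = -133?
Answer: 45211/2 ≈ 22606.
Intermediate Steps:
O = -133/2 (O = (½)*(-133) = -133/2 ≈ -66.500)
c(B, w) = -133/2 - 177*B*w (c(B, w) = (-177*B)*w - 133/2 = -177*B*w - 133/2 = -133/2 - 177*B*w)
17716 + c(W, K(-2)) = 17716 + (-133/2 - 177*(-4)*7) = 17716 + (-133/2 + 4956) = 17716 + 9779/2 = 45211/2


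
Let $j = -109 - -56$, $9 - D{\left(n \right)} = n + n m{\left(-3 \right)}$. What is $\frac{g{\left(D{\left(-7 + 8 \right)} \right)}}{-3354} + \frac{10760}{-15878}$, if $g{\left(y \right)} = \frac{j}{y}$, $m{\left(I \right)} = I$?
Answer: $- \frac{198068953}{292901466} \approx -0.67623$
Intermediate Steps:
$D{\left(n \right)} = 9 + 2 n$ ($D{\left(n \right)} = 9 - \left(n + n \left(-3\right)\right) = 9 - \left(n - 3 n\right) = 9 - - 2 n = 9 + 2 n$)
$j = -53$ ($j = -109 + 56 = -53$)
$g{\left(y \right)} = - \frac{53}{y}$
$\frac{g{\left(D{\left(-7 + 8 \right)} \right)}}{-3354} + \frac{10760}{-15878} = \frac{\left(-53\right) \frac{1}{9 + 2 \left(-7 + 8\right)}}{-3354} + \frac{10760}{-15878} = - \frac{53}{9 + 2 \cdot 1} \left(- \frac{1}{3354}\right) + 10760 \left(- \frac{1}{15878}\right) = - \frac{53}{9 + 2} \left(- \frac{1}{3354}\right) - \frac{5380}{7939} = - \frac{53}{11} \left(- \frac{1}{3354}\right) - \frac{5380}{7939} = \left(-53\right) \frac{1}{11} \left(- \frac{1}{3354}\right) - \frac{5380}{7939} = \left(- \frac{53}{11}\right) \left(- \frac{1}{3354}\right) - \frac{5380}{7939} = \frac{53}{36894} - \frac{5380}{7939} = - \frac{198068953}{292901466}$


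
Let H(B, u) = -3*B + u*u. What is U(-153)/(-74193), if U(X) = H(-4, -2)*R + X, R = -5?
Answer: 233/74193 ≈ 0.0031405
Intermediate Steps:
H(B, u) = u² - 3*B (H(B, u) = -3*B + u² = u² - 3*B)
U(X) = -80 + X (U(X) = ((-2)² - 3*(-4))*(-5) + X = (4 + 12)*(-5) + X = 16*(-5) + X = -80 + X)
U(-153)/(-74193) = (-80 - 153)/(-74193) = -233*(-1/74193) = 233/74193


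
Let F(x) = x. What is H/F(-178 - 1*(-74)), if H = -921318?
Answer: 460659/52 ≈ 8858.8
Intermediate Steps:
H/F(-178 - 1*(-74)) = -921318/(-178 - 1*(-74)) = -921318/(-178 + 74) = -921318/(-104) = -921318*(-1/104) = 460659/52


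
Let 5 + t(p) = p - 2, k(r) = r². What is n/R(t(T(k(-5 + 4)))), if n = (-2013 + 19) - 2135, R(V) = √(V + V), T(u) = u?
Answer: 4129*I*√3/6 ≈ 1191.9*I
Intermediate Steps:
t(p) = -7 + p (t(p) = -5 + (p - 2) = -5 + (-2 + p) = -7 + p)
R(V) = √2*√V (R(V) = √(2*V) = √2*√V)
n = -4129 (n = -1994 - 2135 = -4129)
n/R(t(T(k(-5 + 4)))) = -4129*√2/(2*√(-7 + (-5 + 4)²)) = -4129*√2/(2*√(-7 + (-1)²)) = -4129*√2/(2*√(-7 + 1)) = -4129*(-I*√3/6) = -(-4129)*I*√3/6 = 4129*I*√3/6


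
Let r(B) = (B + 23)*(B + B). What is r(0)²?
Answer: 0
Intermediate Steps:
r(B) = 2*B*(23 + B) (r(B) = (23 + B)*(2*B) = 2*B*(23 + B))
r(0)² = (2*0*(23 + 0))² = (2*0*23)² = 0² = 0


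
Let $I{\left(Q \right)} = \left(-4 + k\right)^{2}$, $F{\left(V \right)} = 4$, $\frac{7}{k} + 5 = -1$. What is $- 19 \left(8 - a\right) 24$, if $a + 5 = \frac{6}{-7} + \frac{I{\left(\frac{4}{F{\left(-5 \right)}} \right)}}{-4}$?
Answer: $- \frac{393205}{42} \approx -9362.0$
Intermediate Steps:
$k = - \frac{7}{6}$ ($k = \frac{7}{-5 - 1} = \frac{7}{-6} = 7 \left(- \frac{1}{6}\right) = - \frac{7}{6} \approx -1.1667$)
$I{\left(Q \right)} = \frac{961}{36}$ ($I{\left(Q \right)} = \left(-4 - \frac{7}{6}\right)^{2} = \left(- \frac{31}{6}\right)^{2} = \frac{961}{36}$)
$a = - \frac{12631}{1008}$ ($a = -5 + \left(\frac{6}{-7} + \frac{961}{36 \left(-4\right)}\right) = -5 + \left(6 \left(- \frac{1}{7}\right) + \frac{961}{36} \left(- \frac{1}{4}\right)\right) = -5 - \frac{7591}{1008} = - \frac{12631}{1008} \approx -12.531$)
$- 19 \left(8 - a\right) 24 = - 19 \left(8 - - \frac{12631}{1008}\right) 24 = - 19 \left(8 + \frac{12631}{1008}\right) 24 = \left(-19\right) \frac{20695}{1008} \cdot 24 = \left(- \frac{393205}{1008}\right) 24 = - \frac{393205}{42}$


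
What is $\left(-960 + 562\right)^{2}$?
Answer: $158404$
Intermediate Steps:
$\left(-960 + 562\right)^{2} = \left(-398\right)^{2} = 158404$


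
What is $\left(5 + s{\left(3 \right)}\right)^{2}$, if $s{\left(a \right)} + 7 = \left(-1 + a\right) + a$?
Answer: $9$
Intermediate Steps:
$s{\left(a \right)} = -8 + 2 a$ ($s{\left(a \right)} = -7 + \left(\left(-1 + a\right) + a\right) = -7 + \left(-1 + 2 a\right) = -8 + 2 a$)
$\left(5 + s{\left(3 \right)}\right)^{2} = \left(5 + \left(-8 + 2 \cdot 3\right)\right)^{2} = \left(5 + \left(-8 + 6\right)\right)^{2} = \left(5 - 2\right)^{2} = 3^{2} = 9$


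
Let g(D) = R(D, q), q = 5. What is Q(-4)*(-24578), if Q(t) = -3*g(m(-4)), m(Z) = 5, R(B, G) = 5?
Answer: 368670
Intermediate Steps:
g(D) = 5
Q(t) = -15 (Q(t) = -3*5 = -15)
Q(-4)*(-24578) = -15*(-24578) = 368670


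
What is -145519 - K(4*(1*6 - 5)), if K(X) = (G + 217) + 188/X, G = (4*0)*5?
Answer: -145783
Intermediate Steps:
G = 0 (G = 0*5 = 0)
K(X) = 217 + 188/X (K(X) = (0 + 217) + 188/X = 217 + 188/X)
-145519 - K(4*(1*6 - 5)) = -145519 - (217 + 188/((4*(1*6 - 5)))) = -145519 - (217 + 188/((4*(6 - 5)))) = -145519 - (217 + 188/((4*1))) = -145519 - (217 + 188/4) = -145519 - (217 + 188*(¼)) = -145519 - (217 + 47) = -145519 - 1*264 = -145519 - 264 = -145783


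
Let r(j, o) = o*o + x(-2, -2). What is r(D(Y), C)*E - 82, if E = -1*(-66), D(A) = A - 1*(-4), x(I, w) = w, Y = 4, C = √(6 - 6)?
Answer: -214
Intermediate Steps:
C = 0 (C = √0 = 0)
D(A) = 4 + A (D(A) = A + 4 = 4 + A)
r(j, o) = -2 + o² (r(j, o) = o*o - 2 = o² - 2 = -2 + o²)
E = 66
r(D(Y), C)*E - 82 = (-2 + 0²)*66 - 82 = (-2 + 0)*66 - 82 = -2*66 - 82 = -132 - 82 = -214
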